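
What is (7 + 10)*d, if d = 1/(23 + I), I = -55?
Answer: -17/32 ≈ -0.53125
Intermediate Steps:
d = -1/32 (d = 1/(23 - 55) = 1/(-32) = -1/32 ≈ -0.031250)
(7 + 10)*d = (7 + 10)*(-1/32) = 17*(-1/32) = -17/32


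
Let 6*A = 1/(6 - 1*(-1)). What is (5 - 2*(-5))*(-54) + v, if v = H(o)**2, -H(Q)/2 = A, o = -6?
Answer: -357209/441 ≈ -810.00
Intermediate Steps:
A = 1/42 (A = 1/(6*(6 - 1*(-1))) = 1/(6*(6 + 1)) = (1/6)/7 = (1/6)*(1/7) = 1/42 ≈ 0.023810)
H(Q) = -1/21 (H(Q) = -2*1/42 = -1/21)
v = 1/441 (v = (-1/21)**2 = 1/441 ≈ 0.0022676)
(5 - 2*(-5))*(-54) + v = (5 - 2*(-5))*(-54) + 1/441 = (5 + 10)*(-54) + 1/441 = 15*(-54) + 1/441 = -810 + 1/441 = -357209/441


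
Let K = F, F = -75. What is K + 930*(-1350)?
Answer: -1255575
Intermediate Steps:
K = -75
K + 930*(-1350) = -75 + 930*(-1350) = -75 - 1255500 = -1255575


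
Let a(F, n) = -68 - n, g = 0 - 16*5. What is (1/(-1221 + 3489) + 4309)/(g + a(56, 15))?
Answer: -9772813/369684 ≈ -26.436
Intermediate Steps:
g = -80 (g = 0 - 80 = -80)
(1/(-1221 + 3489) + 4309)/(g + a(56, 15)) = (1/(-1221 + 3489) + 4309)/(-80 + (-68 - 1*15)) = (1/2268 + 4309)/(-80 + (-68 - 15)) = (1/2268 + 4309)/(-80 - 83) = (9772813/2268)/(-163) = (9772813/2268)*(-1/163) = -9772813/369684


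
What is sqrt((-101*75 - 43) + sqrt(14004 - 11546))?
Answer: sqrt(-7618 + sqrt(2458)) ≈ 86.997*I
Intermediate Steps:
sqrt((-101*75 - 43) + sqrt(14004 - 11546)) = sqrt((-7575 - 43) + sqrt(2458)) = sqrt(-7618 + sqrt(2458))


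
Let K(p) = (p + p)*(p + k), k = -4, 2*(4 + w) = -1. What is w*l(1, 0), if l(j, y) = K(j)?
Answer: 27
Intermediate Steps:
w = -9/2 (w = -4 + (½)*(-1) = -4 - ½ = -9/2 ≈ -4.5000)
K(p) = 2*p*(-4 + p) (K(p) = (p + p)*(p - 4) = (2*p)*(-4 + p) = 2*p*(-4 + p))
l(j, y) = 2*j*(-4 + j)
w*l(1, 0) = -9*(-4 + 1) = -9*(-3) = -9/2*(-6) = 27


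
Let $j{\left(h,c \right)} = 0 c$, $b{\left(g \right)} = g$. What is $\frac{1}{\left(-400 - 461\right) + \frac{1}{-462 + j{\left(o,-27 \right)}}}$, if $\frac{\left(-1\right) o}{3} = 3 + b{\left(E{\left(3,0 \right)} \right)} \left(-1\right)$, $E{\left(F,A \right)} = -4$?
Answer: $- \frac{462}{397783} \approx -0.0011614$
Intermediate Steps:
$o = -21$ ($o = - 3 \left(3 - -4\right) = - 3 \left(3 + 4\right) = \left(-3\right) 7 = -21$)
$j{\left(h,c \right)} = 0$
$\frac{1}{\left(-400 - 461\right) + \frac{1}{-462 + j{\left(o,-27 \right)}}} = \frac{1}{\left(-400 - 461\right) + \frac{1}{-462 + 0}} = \frac{1}{-861 + \frac{1}{-462}} = \frac{1}{-861 - \frac{1}{462}} = \frac{1}{- \frac{397783}{462}} = - \frac{462}{397783}$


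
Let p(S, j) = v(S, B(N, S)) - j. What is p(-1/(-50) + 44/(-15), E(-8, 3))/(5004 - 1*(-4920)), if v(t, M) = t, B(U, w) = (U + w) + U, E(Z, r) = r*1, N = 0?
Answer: -887/1488600 ≈ -0.00059586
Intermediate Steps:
E(Z, r) = r
B(U, w) = w + 2*U
p(S, j) = S - j
p(-1/(-50) + 44/(-15), E(-8, 3))/(5004 - 1*(-4920)) = ((-1/(-50) + 44/(-15)) - 1*3)/(5004 - 1*(-4920)) = ((-1*(-1/50) + 44*(-1/15)) - 3)/(5004 + 4920) = ((1/50 - 44/15) - 3)/9924 = (-437/150 - 3)*(1/9924) = -887/150*1/9924 = -887/1488600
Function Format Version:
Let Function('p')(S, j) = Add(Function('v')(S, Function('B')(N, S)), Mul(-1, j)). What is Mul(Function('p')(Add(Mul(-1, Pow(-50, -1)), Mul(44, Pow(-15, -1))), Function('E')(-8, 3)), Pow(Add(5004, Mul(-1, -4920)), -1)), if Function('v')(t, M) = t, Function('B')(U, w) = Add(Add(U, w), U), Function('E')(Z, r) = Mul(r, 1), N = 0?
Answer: Rational(-887, 1488600) ≈ -0.00059586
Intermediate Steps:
Function('E')(Z, r) = r
Function('B')(U, w) = Add(w, Mul(2, U))
Function('p')(S, j) = Add(S, Mul(-1, j))
Mul(Function('p')(Add(Mul(-1, Pow(-50, -1)), Mul(44, Pow(-15, -1))), Function('E')(-8, 3)), Pow(Add(5004, Mul(-1, -4920)), -1)) = Mul(Add(Add(Mul(-1, Pow(-50, -1)), Mul(44, Pow(-15, -1))), Mul(-1, 3)), Pow(Add(5004, Mul(-1, -4920)), -1)) = Mul(Add(Add(Mul(-1, Rational(-1, 50)), Mul(44, Rational(-1, 15))), -3), Pow(Add(5004, 4920), -1)) = Mul(Add(Add(Rational(1, 50), Rational(-44, 15)), -3), Pow(9924, -1)) = Mul(Add(Rational(-437, 150), -3), Rational(1, 9924)) = Mul(Rational(-887, 150), Rational(1, 9924)) = Rational(-887, 1488600)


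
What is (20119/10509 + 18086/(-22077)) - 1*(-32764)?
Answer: 81739115837/2494701 ≈ 32765.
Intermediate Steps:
(20119/10509 + 18086/(-22077)) - 1*(-32764) = (20119*(1/10509) + 18086*(-1/22077)) + 32764 = (649/339 - 18086/22077) + 32764 = 2732273/2494701 + 32764 = 81739115837/2494701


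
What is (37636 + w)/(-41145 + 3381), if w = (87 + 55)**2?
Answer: -14450/9441 ≈ -1.5306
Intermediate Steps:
w = 20164 (w = 142**2 = 20164)
(37636 + w)/(-41145 + 3381) = (37636 + 20164)/(-41145 + 3381) = 57800/(-37764) = 57800*(-1/37764) = -14450/9441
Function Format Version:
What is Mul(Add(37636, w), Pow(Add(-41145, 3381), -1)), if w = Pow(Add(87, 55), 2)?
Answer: Rational(-14450, 9441) ≈ -1.5306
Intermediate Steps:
w = 20164 (w = Pow(142, 2) = 20164)
Mul(Add(37636, w), Pow(Add(-41145, 3381), -1)) = Mul(Add(37636, 20164), Pow(Add(-41145, 3381), -1)) = Mul(57800, Pow(-37764, -1)) = Mul(57800, Rational(-1, 37764)) = Rational(-14450, 9441)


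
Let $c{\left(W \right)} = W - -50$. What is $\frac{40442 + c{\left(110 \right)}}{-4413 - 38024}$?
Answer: $- \frac{40602}{42437} \approx -0.95676$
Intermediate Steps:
$c{\left(W \right)} = 50 + W$ ($c{\left(W \right)} = W + 50 = 50 + W$)
$\frac{40442 + c{\left(110 \right)}}{-4413 - 38024} = \frac{40442 + \left(50 + 110\right)}{-4413 - 38024} = \frac{40442 + 160}{-42437} = 40602 \left(- \frac{1}{42437}\right) = - \frac{40602}{42437}$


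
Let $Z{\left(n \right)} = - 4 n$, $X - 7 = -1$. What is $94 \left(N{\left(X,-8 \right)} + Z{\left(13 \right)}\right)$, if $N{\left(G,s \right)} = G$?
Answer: $-4324$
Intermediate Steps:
$X = 6$ ($X = 7 - 1 = 6$)
$94 \left(N{\left(X,-8 \right)} + Z{\left(13 \right)}\right) = 94 \left(6 - 52\right) = 94 \left(-46\right) = -4324$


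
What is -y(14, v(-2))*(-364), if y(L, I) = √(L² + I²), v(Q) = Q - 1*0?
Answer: 3640*√2 ≈ 5147.7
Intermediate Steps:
v(Q) = Q (v(Q) = Q + 0 = Q)
y(L, I) = √(I² + L²)
-y(14, v(-2))*(-364) = -√((-2)² + 14²)*(-364) = -√(4 + 196)*(-364) = -√200*(-364) = -10*√2*(-364) = -(-3640)*√2 = 3640*√2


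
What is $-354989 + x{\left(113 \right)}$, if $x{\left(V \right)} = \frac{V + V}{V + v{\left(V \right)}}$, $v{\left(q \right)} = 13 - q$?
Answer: $- \frac{4614631}{13} \approx -3.5497 \cdot 10^{5}$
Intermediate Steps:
$x{\left(V \right)} = \frac{2 V}{13}$ ($x{\left(V \right)} = \frac{V + V}{V - \left(-13 + V\right)} = \frac{2 V}{13}$)
$-354989 + x{\left(113 \right)} = -354989 + \frac{2}{13} \cdot 113 = -354989 + \frac{226}{13} = - \frac{4614631}{13}$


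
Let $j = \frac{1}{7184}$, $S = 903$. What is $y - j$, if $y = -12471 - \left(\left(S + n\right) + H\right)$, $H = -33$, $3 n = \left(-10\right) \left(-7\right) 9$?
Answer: $- \frac{97350385}{7184} \approx -13551.0$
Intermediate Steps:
$n = 210$ ($n = \frac{\left(-10\right) \left(-7\right) 9}{3} = \frac{70 \cdot 9}{3} = \frac{1}{3} \cdot 630 = 210$)
$j = \frac{1}{7184} \approx 0.0001392$
$y = -13551$ ($y = -12471 - \left(\left(903 + 210\right) - 33\right) = -12471 - \left(1113 - 33\right) = -12471 - 1080 = -13551$)
$y - j = -13551 - \frac{1}{7184} = - \frac{97350385}{7184}$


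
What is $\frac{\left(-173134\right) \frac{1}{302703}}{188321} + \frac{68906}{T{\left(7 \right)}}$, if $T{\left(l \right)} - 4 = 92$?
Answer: $\frac{218222742608323}{304028435536} \approx 717.77$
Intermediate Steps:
$T{\left(l \right)} = 96$ ($T{\left(l \right)} = 4 + 92 = 96$)
$\frac{\left(-173134\right) \frac{1}{302703}}{188321} + \frac{68906}{T{\left(7 \right)}} = \frac{\left(-173134\right) \frac{1}{302703}}{188321} + \frac{68906}{96} = \left(-173134\right) \frac{1}{302703} \cdot \frac{1}{188321} + 68906 \cdot \frac{1}{96} = \left(- \frac{173134}{302703}\right) \frac{1}{188321} + \frac{34453}{48} = - \frac{173134}{57005331663} + \frac{34453}{48} = \frac{218222742608323}{304028435536}$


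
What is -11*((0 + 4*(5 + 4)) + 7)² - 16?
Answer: -20355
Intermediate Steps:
-11*((0 + 4*(5 + 4)) + 7)² - 16 = -11*((0 + 4*9) + 7)² - 16 = -11*((0 + 36) + 7)² - 16 = -11*(36 + 7)² - 16 = -11*43² - 16 = -11*1849 - 16 = -20339 - 16 = -20355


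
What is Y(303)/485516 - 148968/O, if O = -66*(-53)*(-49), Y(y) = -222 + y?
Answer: 12056705175/13869735572 ≈ 0.86928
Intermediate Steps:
O = -171402 (O = 3498*(-49) = -171402)
Y(303)/485516 - 148968/O = (-222 + 303)/485516 - 148968/(-171402) = 81*(1/485516) - 148968*(-1/171402) = 81/485516 + 24828/28567 = 12056705175/13869735572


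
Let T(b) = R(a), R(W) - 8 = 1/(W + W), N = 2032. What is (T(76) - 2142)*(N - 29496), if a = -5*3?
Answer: 879136372/15 ≈ 5.8609e+7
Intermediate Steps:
a = -15
R(W) = 8 + 1/(2*W) (R(W) = 8 + 1/(W + W) = 8 + 1/(2*W))
T(b) = 239/30 (T(b) = 8 + (½)/(-15) = 8 + (½)*(-1/15) = 8 - 1/30 = 239/30)
(T(76) - 2142)*(N - 29496) = (239/30 - 2142)*(2032 - 29496) = -64021/30*(-27464) = 879136372/15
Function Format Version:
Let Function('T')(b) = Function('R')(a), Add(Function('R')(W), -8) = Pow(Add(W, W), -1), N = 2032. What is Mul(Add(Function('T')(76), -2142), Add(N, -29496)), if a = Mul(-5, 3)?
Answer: Rational(879136372, 15) ≈ 5.8609e+7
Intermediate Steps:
a = -15
Function('R')(W) = Add(8, Mul(Rational(1, 2), Pow(W, -1))) (Function('R')(W) = Add(8, Pow(Add(W, W), -1)) = Add(8, Pow(Mul(2, W), -1)) = Add(8, Mul(Rational(1, 2), Pow(W, -1))))
Function('T')(b) = Rational(239, 30) (Function('T')(b) = Add(8, Mul(Rational(1, 2), Pow(-15, -1))) = Add(8, Mul(Rational(1, 2), Rational(-1, 15))) = Add(8, Rational(-1, 30)) = Rational(239, 30))
Mul(Add(Function('T')(76), -2142), Add(N, -29496)) = Mul(Add(Rational(239, 30), -2142), Add(2032, -29496)) = Mul(Rational(-64021, 30), -27464) = Rational(879136372, 15)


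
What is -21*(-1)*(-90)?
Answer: -1890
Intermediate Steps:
-21*(-1)*(-90) = 21*(-90) = -1890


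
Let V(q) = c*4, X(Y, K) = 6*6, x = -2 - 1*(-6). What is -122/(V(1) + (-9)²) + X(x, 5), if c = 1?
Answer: 2938/85 ≈ 34.565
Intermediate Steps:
x = 4 (x = -2 + 6 = 4)
X(Y, K) = 36
V(q) = 4 (V(q) = 1*4 = 4)
-122/(V(1) + (-9)²) + X(x, 5) = -122/(4 + (-9)²) + 36 = -122/(4 + 81) + 36 = -122/85 + 36 = 2938/85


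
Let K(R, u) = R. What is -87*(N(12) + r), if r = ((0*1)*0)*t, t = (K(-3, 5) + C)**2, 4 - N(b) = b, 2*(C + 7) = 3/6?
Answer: 696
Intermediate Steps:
C = -27/4 (C = -7 + (3/6)/2 = -7 + (3*(1/6))/2 = -7 + (1/2)*(1/2) = -7 + 1/4 = -27/4 ≈ -6.7500)
N(b) = 4 - b
t = 1521/16 (t = (-3 - 27/4)**2 = (-39/4)**2 = 1521/16 ≈ 95.063)
r = 0 (r = ((0*1)*0)*(1521/16) = (0*0)*(1521/16) = 0*(1521/16) = 0)
-87*(N(12) + r) = -87*((4 - 1*12) + 0) = -87*((4 - 12) + 0) = -87*(-8 + 0) = -87*(-8) = 696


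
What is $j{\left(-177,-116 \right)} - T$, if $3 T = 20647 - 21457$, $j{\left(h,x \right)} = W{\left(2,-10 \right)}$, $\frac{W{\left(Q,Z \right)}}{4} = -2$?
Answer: $262$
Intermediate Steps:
$W{\left(Q,Z \right)} = -8$ ($W{\left(Q,Z \right)} = 4 \left(-2\right) = -8$)
$j{\left(h,x \right)} = -8$
$T = -270$ ($T = \frac{20647 - 21457}{3} = \frac{1}{3} \left(-810\right) = -270$)
$j{\left(-177,-116 \right)} - T = -8 - -270 = -8 + 270 = 262$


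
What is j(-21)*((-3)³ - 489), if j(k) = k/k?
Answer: -516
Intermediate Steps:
j(k) = 1
j(-21)*((-3)³ - 489) = 1*((-3)³ - 489) = 1*(-27 - 489) = 1*(-516) = -516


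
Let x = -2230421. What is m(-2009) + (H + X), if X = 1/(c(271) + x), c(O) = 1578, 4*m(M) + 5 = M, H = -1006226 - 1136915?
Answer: -9555694076629/4457686 ≈ -2.1436e+6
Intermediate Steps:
H = -2143141
m(M) = -5/4 + M/4
X = -1/2228843 (X = 1/(1578 - 2230421) = 1/(-2228843) = -1/2228843 ≈ -4.4866e-7)
m(-2009) + (H + X) = (-5/4 + (¼)*(-2009)) + (-2143141 - 1/2228843) = (-5/4 - 2009/4) - 4776724815864/2228843 = -1007/2 - 4776724815864/2228843 = -9555694076629/4457686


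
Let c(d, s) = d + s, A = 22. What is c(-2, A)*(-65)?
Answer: -1300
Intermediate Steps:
c(-2, A)*(-65) = (-2 + 22)*(-65) = 20*(-65) = -1300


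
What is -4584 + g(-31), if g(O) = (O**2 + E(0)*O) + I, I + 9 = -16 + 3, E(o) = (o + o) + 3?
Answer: -3738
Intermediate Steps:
E(o) = 3 + 2*o (E(o) = 2*o + 3 = 3 + 2*o)
I = -22 (I = -9 + (-16 + 3) = -9 - 13 = -22)
g(O) = -22 + O**2 + 3*O (g(O) = (O**2 + (3 + 2*0)*O) - 22 = (O**2 + (3 + 0)*O) - 22 = (O**2 + 3*O) - 22 = -22 + O**2 + 3*O)
-4584 + g(-31) = -4584 + (-22 + (-31)**2 + 3*(-31)) = -4584 + (-22 + 961 - 93) = -4584 + 846 = -3738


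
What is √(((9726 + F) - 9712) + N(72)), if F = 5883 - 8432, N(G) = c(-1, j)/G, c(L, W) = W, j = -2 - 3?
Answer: 35*I*√298/12 ≈ 50.349*I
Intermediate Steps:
j = -5
N(G) = -5/G
F = -2549
√(((9726 + F) - 9712) + N(72)) = √(((9726 - 2549) - 9712) - 5/72) = √((7177 - 9712) - 5*1/72) = √(-2535 - 5/72) = √(-182525/72) = 35*I*√298/12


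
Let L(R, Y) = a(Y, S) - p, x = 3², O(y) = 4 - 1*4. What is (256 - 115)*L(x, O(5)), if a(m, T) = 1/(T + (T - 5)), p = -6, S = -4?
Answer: 10857/13 ≈ 835.15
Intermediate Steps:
O(y) = 0 (O(y) = 4 - 4 = 0)
x = 9
a(m, T) = 1/(-5 + 2*T) (a(m, T) = 1/(T + (-5 + T)) = 1/(-5 + 2*T))
L(R, Y) = 77/13 (L(R, Y) = 1/(-5 + 2*(-4)) - 1*(-6) = 1/(-5 - 8) + 6 = 1/(-13) + 6 = -1/13 + 6 = 77/13)
(256 - 115)*L(x, O(5)) = (256 - 115)*(77/13) = 141*(77/13) = 10857/13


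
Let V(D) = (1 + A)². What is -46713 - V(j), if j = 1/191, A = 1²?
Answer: -46717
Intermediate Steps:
A = 1
j = 1/191 ≈ 0.0052356
V(D) = 4 (V(D) = (1 + 1)² = 2² = 4)
-46713 - V(j) = -46713 - 1*4 = -46713 - 4 = -46717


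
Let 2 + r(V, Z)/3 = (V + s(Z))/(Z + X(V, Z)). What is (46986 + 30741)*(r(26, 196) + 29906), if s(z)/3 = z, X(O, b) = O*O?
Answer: 1013351849367/436 ≈ 2.3242e+9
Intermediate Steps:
X(O, b) = O²
s(z) = 3*z
r(V, Z) = -6 + 3*(V + 3*Z)/(Z + V²) (r(V, Z) = -6 + 3*((V + 3*Z)/(Z + V²)) = -6 + 3*(V + 3*Z)/(Z + V²))
(46986 + 30741)*(r(26, 196) + 29906) = (46986 + 30741)*(3*(26 + 196 - 2*26²)/(196 + 26²) + 29906) = 77727*(3*(26 + 196 - 2*676)/(196 + 676) + 29906) = 77727*(3*(26 + 196 - 1352)/872 + 29906) = 77727*(3*(1/872)*(-1130) + 29906) = 77727*(-1695/436 + 29906) = 77727*(13037321/436) = 1013351849367/436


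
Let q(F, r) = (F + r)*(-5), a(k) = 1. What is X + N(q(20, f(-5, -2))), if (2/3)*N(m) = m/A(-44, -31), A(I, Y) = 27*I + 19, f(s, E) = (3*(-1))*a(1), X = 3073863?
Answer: 7186691949/2338 ≈ 3.0739e+6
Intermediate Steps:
f(s, E) = -3 (f(s, E) = (3*(-1))*1 = -3*1 = -3)
q(F, r) = -5*F - 5*r
A(I, Y) = 19 + 27*I
N(m) = -3*m/2338 (N(m) = 3*(m/(19 + 27*(-44)))/2 = 3*(m/(19 - 1188))/2 = 3*(m/(-1169))/2 = 3*(m*(-1/1169))/2 = 3*(-m/1169)/2 = -3*m/2338)
X + N(q(20, f(-5, -2))) = 3073863 - 3*(-5*20 - 5*(-3))/2338 = 3073863 - 3*(-100 + 15)/2338 = 3073863 - 3/2338*(-85) = 3073863 + 255/2338 = 7186691949/2338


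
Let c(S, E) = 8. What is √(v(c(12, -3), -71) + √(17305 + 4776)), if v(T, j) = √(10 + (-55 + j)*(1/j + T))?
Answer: √(5041*√22081 + 142*I*√1255493)/71 ≈ 12.258 + 1.2875*I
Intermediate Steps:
v(T, j) = √(10 + (-55 + j)*(T + 1/j))
√(v(c(12, -3), -71) + √(17305 + 4776)) = √(√(11 - 55*8 - 55/(-71) + 8*(-71)) + √(17305 + 4776)) = √(√(11 - 440 - 55*(-1/71) - 568) + √22081) = √(√(11 - 440 + 55/71 - 568) + √22081) = √(√(-70732/71) + √22081) = √(2*I*√1255493/71 + √22081) = √(√22081 + 2*I*√1255493/71)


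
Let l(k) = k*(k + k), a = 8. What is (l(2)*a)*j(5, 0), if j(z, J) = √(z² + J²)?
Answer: 320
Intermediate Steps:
l(k) = 2*k² (l(k) = k*(2*k) = 2*k²)
j(z, J) = √(J² + z²)
(l(2)*a)*j(5, 0) = ((2*2²)*8)*√(0² + 5²) = ((2*4)*8)*√(0 + 25) = (8*8)*√25 = 64*5 = 320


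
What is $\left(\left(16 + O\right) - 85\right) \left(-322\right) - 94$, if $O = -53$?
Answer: $39190$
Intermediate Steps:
$\left(\left(16 + O\right) - 85\right) \left(-322\right) - 94 = \left(\left(16 - 53\right) - 85\right) \left(-322\right) - 94 = \left(-37 - 85\right) \left(-322\right) - 94 = \left(-122\right) \left(-322\right) - 94 = 39284 - 94 = 39190$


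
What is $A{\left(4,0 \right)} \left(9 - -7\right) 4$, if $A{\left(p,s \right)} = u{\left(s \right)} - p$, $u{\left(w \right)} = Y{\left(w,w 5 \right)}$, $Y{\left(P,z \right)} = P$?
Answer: $-256$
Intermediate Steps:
$u{\left(w \right)} = w$
$A{\left(p,s \right)} = s - p$
$A{\left(4,0 \right)} \left(9 - -7\right) 4 = \left(0 - 4\right) \left(9 - -7\right) 4 = \left(0 - 4\right) \left(9 + 7\right) 4 = \left(-4\right) 16 \cdot 4 = \left(-64\right) 4 = -256$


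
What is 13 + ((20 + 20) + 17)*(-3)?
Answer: -158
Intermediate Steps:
13 + ((20 + 20) + 17)*(-3) = 13 + (40 + 17)*(-3) = 13 + 57*(-3) = 13 - 171 = -158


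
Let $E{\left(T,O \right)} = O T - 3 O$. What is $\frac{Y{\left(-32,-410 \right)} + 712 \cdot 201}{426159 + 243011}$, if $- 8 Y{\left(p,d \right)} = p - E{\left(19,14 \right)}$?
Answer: $\frac{71572}{334585} \approx 0.21391$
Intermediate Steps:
$E{\left(T,O \right)} = - 3 O + O T$
$Y{\left(p,d \right)} = 28 - \frac{p}{8}$ ($Y{\left(p,d \right)} = - \frac{p - 14 \left(-3 + 19\right)}{8} = - \frac{p - 14 \cdot 16}{8} = - \frac{p - 224}{8} = - \frac{-224 + p}{8} = 28 - \frac{p}{8}$)
$\frac{Y{\left(-32,-410 \right)} + 712 \cdot 201}{426159 + 243011} = \frac{\left(28 - -4\right) + 712 \cdot 201}{426159 + 243011} = \frac{\left(28 + 4\right) + 143112}{669170} = \left(32 + 143112\right) \frac{1}{669170} = 143144 \cdot \frac{1}{669170} = \frac{71572}{334585}$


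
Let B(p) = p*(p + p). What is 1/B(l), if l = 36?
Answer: 1/2592 ≈ 0.00038580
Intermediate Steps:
B(p) = 2*p**2 (B(p) = p*(2*p) = 2*p**2)
1/B(l) = 1/(2*36**2) = 1/(2*1296) = 1/2592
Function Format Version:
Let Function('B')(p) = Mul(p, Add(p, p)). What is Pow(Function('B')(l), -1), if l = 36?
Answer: Rational(1, 2592) ≈ 0.00038580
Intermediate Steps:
Function('B')(p) = Mul(2, Pow(p, 2)) (Function('B')(p) = Mul(p, Mul(2, p)) = Mul(2, Pow(p, 2)))
Pow(Function('B')(l), -1) = Pow(Mul(2, Pow(36, 2)), -1) = Pow(Mul(2, 1296), -1) = Pow(2592, -1) = Rational(1, 2592)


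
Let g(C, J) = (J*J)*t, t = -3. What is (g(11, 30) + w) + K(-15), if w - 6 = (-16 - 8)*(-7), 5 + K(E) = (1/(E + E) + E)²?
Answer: -2074499/900 ≈ -2305.0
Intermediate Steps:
K(E) = -5 + (E + 1/(2*E))² (K(E) = -5 + (1/(E + E) + E)² = -5 + (1/(2*E) + E)² = -5 + (E + 1/(2*E))²)
w = 174 (w = 6 + (-16 - 8)*(-7) = 6 - 24*(-7) = 6 + 168 = 174)
g(C, J) = -3*J² (g(C, J) = (J*J)*(-3) = J²*(-3) = -3*J²)
(g(11, 30) + w) + K(-15) = (-3*30² + 174) + (-4 + (-15)² + (¼)/(-15)²) = (-3*900 + 174) + (-4 + 225 + (¼)*(1/225)) = (-2700 + 174) + (-4 + 225 + 1/900) = -2526 + 198901/900 = -2074499/900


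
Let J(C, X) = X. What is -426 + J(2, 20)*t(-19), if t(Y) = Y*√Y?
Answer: -426 - 380*I*√19 ≈ -426.0 - 1656.4*I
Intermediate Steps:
t(Y) = Y^(3/2)
-426 + J(2, 20)*t(-19) = -426 + 20*(-19)^(3/2) = -426 + 20*(-19*I*√19) = -426 - 380*I*√19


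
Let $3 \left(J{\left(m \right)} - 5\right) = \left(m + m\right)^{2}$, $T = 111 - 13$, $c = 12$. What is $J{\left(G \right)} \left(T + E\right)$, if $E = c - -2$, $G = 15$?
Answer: $34160$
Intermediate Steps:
$E = 14$ ($E = 12 - -2 = 12 + 2 = 14$)
$T = 98$ ($T = 111 - 13 = 98$)
$J{\left(m \right)} = 5 + \frac{4 m^{2}}{3}$ ($J{\left(m \right)} = 5 + \frac{\left(m + m\right)^{2}}{3} = 5 + \frac{\left(2 m\right)^{2}}{3} = 5 + \frac{4 m^{2}}{3}$)
$J{\left(G \right)} \left(T + E\right) = \left(5 + \frac{4 \cdot 15^{2}}{3}\right) \left(98 + 14\right) = \left(5 + \frac{4}{3} \cdot 225\right) 112 = \left(5 + 300\right) 112 = 305 \cdot 112 = 34160$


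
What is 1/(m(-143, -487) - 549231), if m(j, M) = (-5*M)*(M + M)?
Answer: -1/2920921 ≈ -3.4236e-7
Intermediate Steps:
m(j, M) = -10*M² (m(j, M) = (-5*M)*(2*M) = -10*M²)
1/(m(-143, -487) - 549231) = 1/(-10*(-487)² - 549231) = 1/(-10*237169 - 549231) = 1/(-2371690 - 549231) = 1/(-2920921) = -1/2920921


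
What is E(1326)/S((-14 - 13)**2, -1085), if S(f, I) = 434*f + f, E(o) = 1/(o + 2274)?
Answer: 1/1141614000 ≈ 8.7595e-10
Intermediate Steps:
E(o) = 1/(2274 + o)
S(f, I) = 435*f
E(1326)/S((-14 - 13)**2, -1085) = 1/((2274 + 1326)*((435*(-14 - 13)**2))) = 1/(3600*((435*(-27)**2))) = 1/(3600*((435*729))) = (1/3600)/317115 = (1/3600)*(1/317115) = 1/1141614000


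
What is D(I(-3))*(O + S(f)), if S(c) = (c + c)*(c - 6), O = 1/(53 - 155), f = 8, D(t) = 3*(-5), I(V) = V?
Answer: -16315/34 ≈ -479.85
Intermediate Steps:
D(t) = -15
O = -1/102 (O = 1/(-102) = -1/102 ≈ -0.0098039)
S(c) = 2*c*(-6 + c) (S(c) = (2*c)*(-6 + c) = 2*c*(-6 + c))
D(I(-3))*(O + S(f)) = -15*(-1/102 + 2*8*(-6 + 8)) = -15*(-1/102 + 2*8*2) = -15*(-1/102 + 32) = -15*3263/102 = -16315/34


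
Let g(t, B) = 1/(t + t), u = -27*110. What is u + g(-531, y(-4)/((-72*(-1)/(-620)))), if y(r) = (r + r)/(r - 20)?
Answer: -3154141/1062 ≈ -2970.0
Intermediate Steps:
u = -2970
y(r) = 2*r/(-20 + r) (y(r) = (2*r)/(-20 + r) = 2*r/(-20 + r))
g(t, B) = 1/(2*t)
u + g(-531, y(-4)/((-72*(-1)/(-620)))) = -2970 + (1/2)/(-531) = -2970 + (1/2)*(-1/531) = -2970 - 1/1062 = -3154141/1062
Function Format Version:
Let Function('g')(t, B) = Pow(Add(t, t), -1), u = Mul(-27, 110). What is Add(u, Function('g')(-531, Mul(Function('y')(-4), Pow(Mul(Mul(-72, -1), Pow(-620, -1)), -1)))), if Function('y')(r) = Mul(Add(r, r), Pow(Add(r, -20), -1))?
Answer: Rational(-3154141, 1062) ≈ -2970.0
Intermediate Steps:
u = -2970
Function('y')(r) = Mul(2, r, Pow(Add(-20, r), -1)) (Function('y')(r) = Mul(Mul(2, r), Pow(Add(-20, r), -1)) = Mul(2, r, Pow(Add(-20, r), -1)))
Function('g')(t, B) = Mul(Rational(1, 2), Pow(t, -1)) (Function('g')(t, B) = Pow(Mul(2, t), -1) = Mul(Rational(1, 2), Pow(t, -1)))
Add(u, Function('g')(-531, Mul(Function('y')(-4), Pow(Mul(Mul(-72, -1), Pow(-620, -1)), -1)))) = Add(-2970, Mul(Rational(1, 2), Pow(-531, -1))) = Add(-2970, Mul(Rational(1, 2), Rational(-1, 531))) = Add(-2970, Rational(-1, 1062)) = Rational(-3154141, 1062)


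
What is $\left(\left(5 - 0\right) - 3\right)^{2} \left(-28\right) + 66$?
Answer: $-46$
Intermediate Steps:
$\left(\left(5 - 0\right) - 3\right)^{2} \left(-28\right) + 66 = \left(\left(5 + 0\right) - 3\right)^{2} \left(-28\right) + 66 = \left(5 - 3\right)^{2} \left(-28\right) + 66 = 2^{2} \left(-28\right) + 66 = 4 \left(-28\right) + 66 = -112 + 66 = -46$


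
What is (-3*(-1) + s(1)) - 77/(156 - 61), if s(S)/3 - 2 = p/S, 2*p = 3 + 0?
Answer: 2411/190 ≈ 12.689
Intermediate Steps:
p = 3/2 (p = (3 + 0)/2 = (½)*3 = 3/2 ≈ 1.5000)
s(S) = 6 + 9/(2*S) (s(S) = 6 + 3*(3/(2*S)) = 6 + 9/(2*S))
(-3*(-1) + s(1)) - 77/(156 - 61) = (-3*(-1) + (6 + (9/2)/1)) - 77/(156 - 61) = (3 + (6 + (9/2)*1)) - 77/95 = (3 + (6 + 9/2)) - 77*1/95 = (3 + 21/2) - 77/95 = 27/2 - 77/95 = 2411/190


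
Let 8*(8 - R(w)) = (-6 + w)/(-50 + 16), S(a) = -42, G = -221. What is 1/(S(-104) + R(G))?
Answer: -272/9475 ≈ -0.028707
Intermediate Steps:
R(w) = 1085/136 + w/272 (R(w) = 8 - (-6 + w)/(8*(-50 + 16)) = 8 - (-6 + w)/(8*(-34)) = 8 - (-6 + w)*(-1)/(8*34) = 8 - (3/17 - w/34)/8 = 8 + (-3/136 + w/272) = 1085/136 + w/272)
1/(S(-104) + R(G)) = 1/(-42 + (1085/136 + (1/272)*(-221))) = 1/(-42 + (1085/136 - 13/16)) = 1/(-42 + 1949/272) = 1/(-9475/272) = -272/9475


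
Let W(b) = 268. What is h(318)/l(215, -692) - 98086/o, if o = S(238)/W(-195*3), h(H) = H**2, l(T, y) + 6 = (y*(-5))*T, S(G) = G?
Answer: -4888688304350/44261693 ≈ -1.1045e+5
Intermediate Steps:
l(T, y) = -6 - 5*T*y (l(T, y) = -6 + (y*(-5))*T = -6 + (-5*y)*T = -6 - 5*T*y)
o = 119/134 (o = 238/268 = 238*(1/268) = 119/134 ≈ 0.88806)
h(318)/l(215, -692) - 98086/o = 318**2/(-6 - 5*215*(-692)) - 98086/119/134 = 101124/(-6 + 743900) - 98086*134/119 = 101124/743894 - 13143524/119 = 101124*(1/743894) - 13143524/119 = 50562/371947 - 13143524/119 = -4888688304350/44261693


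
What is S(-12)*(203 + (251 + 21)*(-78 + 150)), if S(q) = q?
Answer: -237444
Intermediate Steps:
S(-12)*(203 + (251 + 21)*(-78 + 150)) = -12*(203 + (251 + 21)*(-78 + 150)) = -12*(203 + 272*72) = -12*(203 + 19584) = -12*19787 = -237444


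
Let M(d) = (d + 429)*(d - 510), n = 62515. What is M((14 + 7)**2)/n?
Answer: -12006/12503 ≈ -0.96025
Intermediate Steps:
M(d) = (-510 + d)*(429 + d) (M(d) = (429 + d)*(-510 + d) = (-510 + d)*(429 + d))
M((14 + 7)**2)/n = (-218790 + ((14 + 7)**2)**2 - 81*(14 + 7)**2)/62515 = (-218790 + (21**2)**2 - 81*21**2)*(1/62515) = (-218790 + 441**2 - 81*441)*(1/62515) = (-218790 + 194481 - 35721)*(1/62515) = -60030*1/62515 = -12006/12503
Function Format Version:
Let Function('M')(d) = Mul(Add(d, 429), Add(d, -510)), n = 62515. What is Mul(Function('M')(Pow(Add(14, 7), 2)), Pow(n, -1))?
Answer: Rational(-12006, 12503) ≈ -0.96025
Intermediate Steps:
Function('M')(d) = Mul(Add(-510, d), Add(429, d)) (Function('M')(d) = Mul(Add(429, d), Add(-510, d)) = Mul(Add(-510, d), Add(429, d)))
Mul(Function('M')(Pow(Add(14, 7), 2)), Pow(n, -1)) = Mul(Add(-218790, Pow(Pow(Add(14, 7), 2), 2), Mul(-81, Pow(Add(14, 7), 2))), Pow(62515, -1)) = Mul(Add(-218790, Pow(Pow(21, 2), 2), Mul(-81, Pow(21, 2))), Rational(1, 62515)) = Mul(Add(-218790, Pow(441, 2), Mul(-81, 441)), Rational(1, 62515)) = Mul(Add(-218790, 194481, -35721), Rational(1, 62515)) = Mul(-60030, Rational(1, 62515)) = Rational(-12006, 12503)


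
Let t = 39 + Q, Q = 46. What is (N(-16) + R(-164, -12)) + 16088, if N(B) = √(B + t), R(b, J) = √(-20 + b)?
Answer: 16088 + √69 + 2*I*√46 ≈ 16096.0 + 13.565*I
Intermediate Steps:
t = 85 (t = 39 + 46 = 85)
N(B) = √(85 + B) (N(B) = √(B + 85) = √(85 + B))
(N(-16) + R(-164, -12)) + 16088 = (√(85 - 16) + √(-20 - 164)) + 16088 = (√69 + √(-184)) + 16088 = (√69 + 2*I*√46) + 16088 = 16088 + √69 + 2*I*√46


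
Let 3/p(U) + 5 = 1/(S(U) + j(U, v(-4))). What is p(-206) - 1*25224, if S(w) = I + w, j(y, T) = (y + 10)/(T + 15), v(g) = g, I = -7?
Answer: -320503761/12706 ≈ -25225.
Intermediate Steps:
j(y, T) = (10 + y)/(15 + T)
S(w) = -7 + w
p(U) = 3/(-5 + 1/(-67/11 + 12*U/11)) (p(U) = 3/(-5 + 1/((-7 + U) + (10 + U)/(15 - 4))) = 3/(-5 + 1/((-7 + U) + (10 + U)/11)) = 3/(-5 + 1/((-7 + U) + (10/11 + U/11))) = 3/(-5 + 1/(-67/11 + 12*U/11)))
p(-206) - 1*25224 = 3*(67 - 12*(-206))/(2*(-173 + 30*(-206))) - 1*25224 = 3*(67 + 2472)/(2*(-173 - 6180)) - 25224 = (3/2)*2539/(-6353) - 25224 = (3/2)*(-1/6353)*2539 - 25224 = -7617/12706 - 25224 = -320503761/12706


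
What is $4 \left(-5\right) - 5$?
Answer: $-25$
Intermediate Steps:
$4 \left(-5\right) - 5 = -20 - 5 = -25$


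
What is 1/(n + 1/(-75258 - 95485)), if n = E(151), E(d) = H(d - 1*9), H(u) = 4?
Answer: 170743/682971 ≈ 0.25000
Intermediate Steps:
E(d) = 4
n = 4
1/(n + 1/(-75258 - 95485)) = 1/(4 + 1/(-75258 - 95485)) = 1/(4 + 1/(-170743)) = 1/(4 - 1/170743) = 1/(682971/170743) = 170743/682971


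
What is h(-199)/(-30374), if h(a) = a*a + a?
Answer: -19701/15187 ≈ -1.2972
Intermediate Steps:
h(a) = a + a**2 (h(a) = a**2 + a = a + a**2)
h(-199)/(-30374) = -199*(1 - 199)/(-30374) = -199*(-198)*(-1/30374) = 39402*(-1/30374) = -19701/15187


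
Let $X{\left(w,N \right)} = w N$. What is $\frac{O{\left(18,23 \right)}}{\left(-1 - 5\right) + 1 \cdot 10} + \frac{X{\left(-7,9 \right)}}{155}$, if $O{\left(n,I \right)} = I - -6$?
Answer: $\frac{4243}{620} \approx 6.8436$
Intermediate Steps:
$O{\left(n,I \right)} = 6 + I$ ($O{\left(n,I \right)} = I + 6 = 6 + I$)
$X{\left(w,N \right)} = N w$
$\frac{O{\left(18,23 \right)}}{\left(-1 - 5\right) + 1 \cdot 10} + \frac{X{\left(-7,9 \right)}}{155} = \frac{6 + 23}{\left(-1 - 5\right) + 1 \cdot 10} + \frac{9 \left(-7\right)}{155} = \frac{29}{\left(-1 - 5\right) + 10} - \frac{63}{155} = \frac{29}{-6 + 10} - \frac{63}{155} = \frac{29}{4} - \frac{63}{155} = \frac{4243}{620}$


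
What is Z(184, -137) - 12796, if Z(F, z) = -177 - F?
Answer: -13157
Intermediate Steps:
Z(184, -137) - 12796 = (-177 - 1*184) - 12796 = (-177 - 184) - 12796 = -361 - 12796 = -13157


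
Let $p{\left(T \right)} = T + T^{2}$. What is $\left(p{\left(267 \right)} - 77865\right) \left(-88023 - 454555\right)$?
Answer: $3423124602$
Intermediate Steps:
$\left(p{\left(267 \right)} - 77865\right) \left(-88023 - 454555\right) = \left(267 \left(1 + 267\right) - 77865\right) \left(-88023 - 454555\right) = \left(267 \cdot 268 - 77865\right) \left(-542578\right) = \left(71556 - 77865\right) \left(-542578\right) = \left(-6309\right) \left(-542578\right) = 3423124602$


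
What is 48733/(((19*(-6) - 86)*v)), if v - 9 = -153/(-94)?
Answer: -2290451/99900 ≈ -22.927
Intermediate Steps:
v = 999/94 (v = 9 - 153/(-94) = 9 - 153*(-1/94) = 9 + 153/94 = 999/94 ≈ 10.628)
48733/(((19*(-6) - 86)*v)) = 48733/(((19*(-6) - 86)*(999/94))) = 48733/(((-114 - 86)*(999/94))) = 48733/((-200*999/94)) = 48733/(-99900/47) = 48733*(-47/99900) = -2290451/99900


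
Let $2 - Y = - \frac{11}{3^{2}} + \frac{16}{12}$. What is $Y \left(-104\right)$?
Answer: $- \frac{1768}{9} \approx -196.44$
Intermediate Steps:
$Y = \frac{17}{9}$ ($Y = 2 - \left(- \frac{11}{3^{2}} + \frac{16}{12}\right) = 2 - \left(- \frac{11}{9} + 16 \cdot \frac{1}{12}\right) = 2 - \left(\left(-11\right) \frac{1}{9} + \frac{4}{3}\right) = 2 - \left(- \frac{11}{9} + \frac{4}{3}\right) = 2 - \frac{1}{9} = \frac{17}{9} \approx 1.8889$)
$Y \left(-104\right) = \frac{17}{9} \left(-104\right) = - \frac{1768}{9}$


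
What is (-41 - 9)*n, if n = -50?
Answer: 2500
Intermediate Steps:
(-41 - 9)*n = (-41 - 9)*(-50) = -50*(-50) = 2500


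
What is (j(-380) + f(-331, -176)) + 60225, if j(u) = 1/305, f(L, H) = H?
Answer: 18314946/305 ≈ 60049.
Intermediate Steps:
j(u) = 1/305
(j(-380) + f(-331, -176)) + 60225 = (1/305 - 176) + 60225 = -53679/305 + 60225 = 18314946/305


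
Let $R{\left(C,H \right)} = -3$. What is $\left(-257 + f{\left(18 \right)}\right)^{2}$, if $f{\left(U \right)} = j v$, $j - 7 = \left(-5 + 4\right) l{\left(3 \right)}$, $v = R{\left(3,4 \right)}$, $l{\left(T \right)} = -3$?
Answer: $82369$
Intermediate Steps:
$v = -3$
$j = 10$ ($j = 7 + \left(-5 + 4\right) \left(-3\right) = 7 - -3 = 7 + 3 = 10$)
$f{\left(U \right)} = -30$ ($f{\left(U \right)} = 10 \left(-3\right) = -30$)
$\left(-257 + f{\left(18 \right)}\right)^{2} = \left(-257 - 30\right)^{2} = \left(-287\right)^{2} = 82369$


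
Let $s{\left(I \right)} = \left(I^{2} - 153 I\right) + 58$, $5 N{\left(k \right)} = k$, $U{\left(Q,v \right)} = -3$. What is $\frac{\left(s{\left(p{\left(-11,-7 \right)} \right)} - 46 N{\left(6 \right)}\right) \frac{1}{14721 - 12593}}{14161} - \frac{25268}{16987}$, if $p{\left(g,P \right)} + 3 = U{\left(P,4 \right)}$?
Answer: $- \frac{237945319307}{159967683155} \approx -1.4875$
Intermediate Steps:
$N{\left(k \right)} = \frac{k}{5}$
$p{\left(g,P \right)} = -6$ ($p{\left(g,P \right)} = -3 - 3 = -6$)
$s{\left(I \right)} = 58 + I^{2} - 153 I$
$\frac{\left(s{\left(p{\left(-11,-7 \right)} \right)} - 46 N{\left(6 \right)}\right) \frac{1}{14721 - 12593}}{14161} - \frac{25268}{16987} = \frac{\left(\left(58 + \left(-6\right)^{2} - -918\right) - 46 \cdot \frac{1}{5} \cdot 6\right) \frac{1}{14721 - 12593}}{14161} - \frac{25268}{16987} = \frac{\left(58 + 36 + 918\right) - \frac{276}{5}}{2128} \cdot \frac{1}{14161} - \frac{25268}{16987} = \left(1012 - \frac{276}{5}\right) \frac{1}{2128} \cdot \frac{1}{14161} - \frac{25268}{16987} = \frac{4784}{5} \cdot \frac{1}{2128} \cdot \frac{1}{14161} - \frac{25268}{16987} = \frac{299}{665} \cdot \frac{1}{14161} - \frac{25268}{16987} = \frac{299}{9417065} - \frac{25268}{16987} = - \frac{237945319307}{159967683155}$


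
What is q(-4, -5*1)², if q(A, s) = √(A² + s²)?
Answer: 41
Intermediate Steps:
q(-4, -5*1)² = (√((-4)² + (-5*1)²))² = (√(16 + (-5)²))² = (√(16 + 25))² = (√41)² = 41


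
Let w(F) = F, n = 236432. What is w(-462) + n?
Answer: 235970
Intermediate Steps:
w(-462) + n = -462 + 236432 = 235970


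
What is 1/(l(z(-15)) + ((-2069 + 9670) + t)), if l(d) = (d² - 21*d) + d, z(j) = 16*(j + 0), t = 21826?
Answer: 1/91827 ≈ 1.0890e-5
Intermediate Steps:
z(j) = 16*j
l(d) = d² - 20*d
1/(l(z(-15)) + ((-2069 + 9670) + t)) = 1/((16*(-15))*(-20 + 16*(-15)) + ((-2069 + 9670) + 21826)) = 1/(-240*(-20 - 240) + (7601 + 21826)) = 1/(-240*(-260) + 29427) = 1/(62400 + 29427) = 1/91827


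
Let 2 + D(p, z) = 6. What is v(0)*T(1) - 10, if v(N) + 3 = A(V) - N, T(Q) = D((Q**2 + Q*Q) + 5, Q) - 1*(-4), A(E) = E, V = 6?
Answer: 14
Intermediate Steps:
D(p, z) = 4 (D(p, z) = -2 + 6 = 4)
T(Q) = 8 (T(Q) = 4 - 1*(-4) = 4 + 4 = 8)
v(N) = 3 - N (v(N) = -3 + (6 - N) = 3 - N)
v(0)*T(1) - 10 = (3 - 1*0)*8 - 10 = (3 + 0)*8 - 10 = 3*8 - 10 = 24 - 10 = 14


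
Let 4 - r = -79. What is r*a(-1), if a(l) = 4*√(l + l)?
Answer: 332*I*√2 ≈ 469.52*I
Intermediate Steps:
r = 83 (r = 4 - 1*(-79) = 4 + 79 = 83)
a(l) = 4*√2*√l (a(l) = 4*√(2*l) = 4*(√2*√l) = 4*√2*√l)
r*a(-1) = 83*(4*√2*√(-1)) = 83*(4*√2*I) = 83*(4*I*√2) = 332*I*√2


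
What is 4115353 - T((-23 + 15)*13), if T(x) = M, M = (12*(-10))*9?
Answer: 4116433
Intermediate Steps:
M = -1080 (M = -120*9 = -1080)
T(x) = -1080
4115353 - T((-23 + 15)*13) = 4115353 - 1*(-1080) = 4115353 + 1080 = 4116433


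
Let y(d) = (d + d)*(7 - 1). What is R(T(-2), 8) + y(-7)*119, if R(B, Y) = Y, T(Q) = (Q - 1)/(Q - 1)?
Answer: -9988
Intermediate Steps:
T(Q) = 1 (T(Q) = (-1 + Q)/(-1 + Q) = 1)
y(d) = 12*d (y(d) = (2*d)*6 = 12*d)
R(T(-2), 8) + y(-7)*119 = 8 + (12*(-7))*119 = 8 - 84*119 = 8 - 9996 = -9988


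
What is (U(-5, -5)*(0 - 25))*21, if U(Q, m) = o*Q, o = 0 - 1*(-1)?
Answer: 2625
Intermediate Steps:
o = 1 (o = 0 + 1 = 1)
U(Q, m) = Q (U(Q, m) = 1*Q = Q)
(U(-5, -5)*(0 - 25))*21 = -5*(0 - 25)*21 = -5*(-25)*21 = 125*21 = 2625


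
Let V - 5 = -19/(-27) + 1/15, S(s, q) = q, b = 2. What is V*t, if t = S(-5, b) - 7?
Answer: -779/27 ≈ -28.852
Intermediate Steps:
t = -5 (t = 2 - 7 = -5)
V = 779/135 (V = 5 + (-19/(-27) + 1/15) = 5 + (-19*(-1/27) + 1*(1/15)) = 5 + (19/27 + 1/15) = 5 + 104/135 = 779/135 ≈ 5.7704)
V*t = (779/135)*(-5) = -779/27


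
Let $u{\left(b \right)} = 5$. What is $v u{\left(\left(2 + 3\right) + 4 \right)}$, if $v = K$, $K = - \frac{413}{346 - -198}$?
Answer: $- \frac{2065}{544} \approx -3.796$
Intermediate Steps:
$K = - \frac{413}{544}$ ($K = - \frac{413}{346 + 198} = - \frac{413}{544} \approx -0.75919$)
$v = - \frac{413}{544} \approx -0.75919$
$v u{\left(\left(2 + 3\right) + 4 \right)} = \left(- \frac{413}{544}\right) 5 = - \frac{2065}{544}$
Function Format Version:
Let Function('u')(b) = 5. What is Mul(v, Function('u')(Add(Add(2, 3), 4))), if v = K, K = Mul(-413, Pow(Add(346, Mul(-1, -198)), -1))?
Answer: Rational(-2065, 544) ≈ -3.7960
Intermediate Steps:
K = Rational(-413, 544) (K = Mul(-413, Pow(Add(346, 198), -1)) = Mul(-413, Pow(544, -1)) = Mul(-413, Rational(1, 544)) = Rational(-413, 544) ≈ -0.75919)
v = Rational(-413, 544) ≈ -0.75919
Mul(v, Function('u')(Add(Add(2, 3), 4))) = Mul(Rational(-413, 544), 5) = Rational(-2065, 544)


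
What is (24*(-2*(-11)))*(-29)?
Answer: -15312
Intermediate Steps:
(24*(-2*(-11)))*(-29) = (24*22)*(-29) = 528*(-29) = -15312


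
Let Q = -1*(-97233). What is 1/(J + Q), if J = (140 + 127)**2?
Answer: 1/168522 ≈ 5.9339e-6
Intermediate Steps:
Q = 97233
J = 71289 (J = 267**2 = 71289)
1/(J + Q) = 1/(71289 + 97233) = 1/168522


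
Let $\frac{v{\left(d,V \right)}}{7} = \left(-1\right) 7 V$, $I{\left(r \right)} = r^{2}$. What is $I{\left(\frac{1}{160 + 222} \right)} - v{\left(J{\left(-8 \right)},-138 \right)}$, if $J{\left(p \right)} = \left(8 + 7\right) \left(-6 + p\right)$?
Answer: $- \frac{986738087}{145924} \approx -6762.0$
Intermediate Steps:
$J{\left(p \right)} = -90 + 15 p$ ($J{\left(p \right)} = 15 \left(-6 + p\right) = -90 + 15 p$)
$v{\left(d,V \right)} = - 49 V$ ($v{\left(d,V \right)} = 7 \left(-1\right) 7 V = 7 \left(- 7 V\right) = - 49 V$)
$I{\left(\frac{1}{160 + 222} \right)} - v{\left(J{\left(-8 \right)},-138 \right)} = \left(\frac{1}{160 + 222}\right)^{2} - \left(-49\right) \left(-138\right) = \left(\frac{1}{382}\right)^{2} - 6762 = \frac{1}{145924} - 6762 = - \frac{986738087}{145924}$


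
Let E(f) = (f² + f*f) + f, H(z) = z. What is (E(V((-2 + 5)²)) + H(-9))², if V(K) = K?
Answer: 26244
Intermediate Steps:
E(f) = f + 2*f² (E(f) = (f² + f²) + f = 2*f² + f = f + 2*f²)
(E(V((-2 + 5)²)) + H(-9))² = ((-2 + 5)²*(1 + 2*(-2 + 5)²) - 9)² = (3²*(1 + 2*3²) - 9)² = (9*(1 + 2*9) - 9)² = (9*(1 + 18) - 9)² = (9*19 - 9)² = (171 - 9)² = 162² = 26244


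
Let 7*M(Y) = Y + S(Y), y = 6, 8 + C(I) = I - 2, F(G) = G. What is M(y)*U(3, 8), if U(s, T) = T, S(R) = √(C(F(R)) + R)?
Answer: 48/7 + 8*√2/7 ≈ 8.4734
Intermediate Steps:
C(I) = -10 + I (C(I) = -8 + (I - 2) = -8 + (-2 + I) = -10 + I)
S(R) = √(-10 + 2*R) (S(R) = √((-10 + R) + R) = √(-10 + 2*R))
M(Y) = Y/7 + √(-10 + 2*Y)/7 (M(Y) = (Y + √(-10 + 2*Y))/7 = Y/7 + √(-10 + 2*Y)/7)
M(y)*U(3, 8) = ((⅐)*6 + √(-10 + 2*6)/7)*8 = (6/7 + √(-10 + 12)/7)*8 = (6/7 + √2/7)*8 = 48/7 + 8*√2/7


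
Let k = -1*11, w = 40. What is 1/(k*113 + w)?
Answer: -1/1203 ≈ -0.00083125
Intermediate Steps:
k = -11
1/(k*113 + w) = 1/(-11*113 + 40) = 1/(-1243 + 40) = 1/(-1203) = -1/1203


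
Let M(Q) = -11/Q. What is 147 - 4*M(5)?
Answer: 779/5 ≈ 155.80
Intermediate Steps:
147 - 4*M(5) = 147 - (-44)/5 = 147 - 4*(-11/5) = 147 + 44/5 = 779/5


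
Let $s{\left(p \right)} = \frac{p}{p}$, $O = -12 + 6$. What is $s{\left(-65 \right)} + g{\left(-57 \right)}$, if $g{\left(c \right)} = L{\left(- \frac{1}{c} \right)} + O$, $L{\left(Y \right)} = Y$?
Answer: $- \frac{284}{57} \approx -4.9825$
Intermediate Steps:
$O = -6$
$g{\left(c \right)} = -6 - \frac{1}{c}$ ($g{\left(c \right)} = - \frac{1}{c} - 6 = -6 - \frac{1}{c}$)
$s{\left(p \right)} = 1$
$s{\left(-65 \right)} + g{\left(-57 \right)} = 1 - \frac{341}{57} = - \frac{284}{57}$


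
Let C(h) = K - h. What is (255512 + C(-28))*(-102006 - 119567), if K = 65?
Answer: -56635166665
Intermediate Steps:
C(h) = 65 - h
(255512 + C(-28))*(-102006 - 119567) = (255512 + (65 - 1*(-28)))*(-102006 - 119567) = (255512 + (65 + 28))*(-221573) = (255512 + 93)*(-221573) = 255605*(-221573) = -56635166665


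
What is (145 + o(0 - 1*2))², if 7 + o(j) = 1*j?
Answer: 18496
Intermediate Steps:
o(j) = -7 + j (o(j) = -7 + 1*j = -7 + j)
(145 + o(0 - 1*2))² = (145 + (-7 + (0 - 1*2)))² = (145 + (-7 + (0 - 2)))² = (145 + (-7 - 2))² = (145 - 9)² = 136² = 18496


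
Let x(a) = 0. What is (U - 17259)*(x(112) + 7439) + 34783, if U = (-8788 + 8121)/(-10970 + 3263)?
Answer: -989226391213/7707 ≈ -1.2835e+8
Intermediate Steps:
U = 667/7707 (U = -667/(-7707) = -667*(-1/7707) = 667/7707 ≈ 0.086545)
(U - 17259)*(x(112) + 7439) + 34783 = (667/7707 - 17259)*(0 + 7439) + 34783 = -133014446/7707*7439 + 34783 = -989494463794/7707 + 34783 = -989226391213/7707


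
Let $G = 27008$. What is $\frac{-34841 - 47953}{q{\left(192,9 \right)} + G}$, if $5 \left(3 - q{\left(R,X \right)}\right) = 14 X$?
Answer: $- \frac{413970}{134929} \approx -3.0681$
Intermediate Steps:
$q{\left(R,X \right)} = 3 - \frac{14 X}{5}$
$\frac{-34841 - 47953}{q{\left(192,9 \right)} + G} = \frac{-34841 - 47953}{\left(3 - \frac{126}{5}\right) + 27008} = - \frac{82794}{\left(3 - \frac{126}{5}\right) + 27008} = - \frac{82794}{- \frac{111}{5} + 27008} = - \frac{82794}{\frac{134929}{5}} = \left(-82794\right) \frac{5}{134929} = - \frac{413970}{134929}$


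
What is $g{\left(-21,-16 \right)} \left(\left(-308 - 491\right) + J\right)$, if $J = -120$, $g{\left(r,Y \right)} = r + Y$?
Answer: $34003$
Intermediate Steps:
$g{\left(r,Y \right)} = Y + r$
$g{\left(-21,-16 \right)} \left(\left(-308 - 491\right) + J\right) = \left(-16 - 21\right) \left(\left(-308 - 491\right) - 120\right) = - 37 \left(-799 - 120\right) = \left(-37\right) \left(-919\right) = 34003$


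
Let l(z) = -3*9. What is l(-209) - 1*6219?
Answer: -6246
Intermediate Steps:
l(z) = -27
l(-209) - 1*6219 = -27 - 1*6219 = -27 - 6219 = -6246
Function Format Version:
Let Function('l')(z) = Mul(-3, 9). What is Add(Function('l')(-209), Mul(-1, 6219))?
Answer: -6246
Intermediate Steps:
Function('l')(z) = -27
Add(Function('l')(-209), Mul(-1, 6219)) = Add(-27, Mul(-1, 6219)) = Add(-27, -6219) = -6246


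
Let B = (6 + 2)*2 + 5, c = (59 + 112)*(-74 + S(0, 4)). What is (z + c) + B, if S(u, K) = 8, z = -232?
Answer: -11497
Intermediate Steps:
c = -11286 (c = (59 + 112)*(-74 + 8) = 171*(-66) = -11286)
B = 21 (B = 8*2 + 5 = 16 + 5 = 21)
(z + c) + B = (-232 - 11286) + 21 = -11518 + 21 = -11497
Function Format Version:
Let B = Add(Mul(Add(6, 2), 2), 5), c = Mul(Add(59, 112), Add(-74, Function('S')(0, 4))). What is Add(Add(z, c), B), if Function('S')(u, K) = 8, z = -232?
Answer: -11497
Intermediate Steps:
c = -11286 (c = Mul(Add(59, 112), Add(-74, 8)) = Mul(171, -66) = -11286)
B = 21 (B = Add(Mul(8, 2), 5) = Add(16, 5) = 21)
Add(Add(z, c), B) = Add(Add(-232, -11286), 21) = Add(-11518, 21) = -11497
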